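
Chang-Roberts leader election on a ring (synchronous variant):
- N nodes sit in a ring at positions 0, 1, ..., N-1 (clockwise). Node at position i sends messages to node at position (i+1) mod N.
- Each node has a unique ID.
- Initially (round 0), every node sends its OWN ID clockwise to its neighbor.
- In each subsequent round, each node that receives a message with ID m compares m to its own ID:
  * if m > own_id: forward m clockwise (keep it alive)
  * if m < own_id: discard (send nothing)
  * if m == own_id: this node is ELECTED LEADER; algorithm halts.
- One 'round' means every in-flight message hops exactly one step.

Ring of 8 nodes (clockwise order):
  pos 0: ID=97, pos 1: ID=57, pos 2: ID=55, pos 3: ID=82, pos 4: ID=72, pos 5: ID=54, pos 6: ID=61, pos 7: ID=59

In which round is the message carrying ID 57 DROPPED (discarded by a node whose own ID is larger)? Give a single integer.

Answer: 2

Derivation:
Round 1: pos1(id57) recv 97: fwd; pos2(id55) recv 57: fwd; pos3(id82) recv 55: drop; pos4(id72) recv 82: fwd; pos5(id54) recv 72: fwd; pos6(id61) recv 54: drop; pos7(id59) recv 61: fwd; pos0(id97) recv 59: drop
Round 2: pos2(id55) recv 97: fwd; pos3(id82) recv 57: drop; pos5(id54) recv 82: fwd; pos6(id61) recv 72: fwd; pos0(id97) recv 61: drop
Round 3: pos3(id82) recv 97: fwd; pos6(id61) recv 82: fwd; pos7(id59) recv 72: fwd
Round 4: pos4(id72) recv 97: fwd; pos7(id59) recv 82: fwd; pos0(id97) recv 72: drop
Round 5: pos5(id54) recv 97: fwd; pos0(id97) recv 82: drop
Round 6: pos6(id61) recv 97: fwd
Round 7: pos7(id59) recv 97: fwd
Round 8: pos0(id97) recv 97: ELECTED
Message ID 57 originates at pos 1; dropped at pos 3 in round 2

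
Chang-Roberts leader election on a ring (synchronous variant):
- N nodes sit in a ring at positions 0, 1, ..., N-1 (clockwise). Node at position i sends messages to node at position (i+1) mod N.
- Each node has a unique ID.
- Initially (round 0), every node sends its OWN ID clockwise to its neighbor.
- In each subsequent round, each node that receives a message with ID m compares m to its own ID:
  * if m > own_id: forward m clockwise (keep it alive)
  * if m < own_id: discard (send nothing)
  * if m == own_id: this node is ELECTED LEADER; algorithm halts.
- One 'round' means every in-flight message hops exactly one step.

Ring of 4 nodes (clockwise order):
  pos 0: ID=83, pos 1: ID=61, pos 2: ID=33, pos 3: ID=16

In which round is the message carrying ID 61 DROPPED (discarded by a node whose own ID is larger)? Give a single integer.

Round 1: pos1(id61) recv 83: fwd; pos2(id33) recv 61: fwd; pos3(id16) recv 33: fwd; pos0(id83) recv 16: drop
Round 2: pos2(id33) recv 83: fwd; pos3(id16) recv 61: fwd; pos0(id83) recv 33: drop
Round 3: pos3(id16) recv 83: fwd; pos0(id83) recv 61: drop
Round 4: pos0(id83) recv 83: ELECTED
Message ID 61 originates at pos 1; dropped at pos 0 in round 3

Answer: 3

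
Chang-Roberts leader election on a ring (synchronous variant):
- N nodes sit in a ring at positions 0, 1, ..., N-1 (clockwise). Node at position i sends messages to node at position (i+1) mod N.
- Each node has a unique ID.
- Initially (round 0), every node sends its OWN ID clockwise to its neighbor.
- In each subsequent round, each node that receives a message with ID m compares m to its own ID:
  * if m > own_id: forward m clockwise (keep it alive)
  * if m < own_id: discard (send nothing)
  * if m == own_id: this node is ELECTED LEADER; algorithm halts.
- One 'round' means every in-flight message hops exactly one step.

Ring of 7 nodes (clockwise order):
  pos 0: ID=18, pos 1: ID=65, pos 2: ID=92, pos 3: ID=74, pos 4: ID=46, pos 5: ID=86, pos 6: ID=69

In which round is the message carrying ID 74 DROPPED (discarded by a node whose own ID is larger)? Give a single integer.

Answer: 2

Derivation:
Round 1: pos1(id65) recv 18: drop; pos2(id92) recv 65: drop; pos3(id74) recv 92: fwd; pos4(id46) recv 74: fwd; pos5(id86) recv 46: drop; pos6(id69) recv 86: fwd; pos0(id18) recv 69: fwd
Round 2: pos4(id46) recv 92: fwd; pos5(id86) recv 74: drop; pos0(id18) recv 86: fwd; pos1(id65) recv 69: fwd
Round 3: pos5(id86) recv 92: fwd; pos1(id65) recv 86: fwd; pos2(id92) recv 69: drop
Round 4: pos6(id69) recv 92: fwd; pos2(id92) recv 86: drop
Round 5: pos0(id18) recv 92: fwd
Round 6: pos1(id65) recv 92: fwd
Round 7: pos2(id92) recv 92: ELECTED
Message ID 74 originates at pos 3; dropped at pos 5 in round 2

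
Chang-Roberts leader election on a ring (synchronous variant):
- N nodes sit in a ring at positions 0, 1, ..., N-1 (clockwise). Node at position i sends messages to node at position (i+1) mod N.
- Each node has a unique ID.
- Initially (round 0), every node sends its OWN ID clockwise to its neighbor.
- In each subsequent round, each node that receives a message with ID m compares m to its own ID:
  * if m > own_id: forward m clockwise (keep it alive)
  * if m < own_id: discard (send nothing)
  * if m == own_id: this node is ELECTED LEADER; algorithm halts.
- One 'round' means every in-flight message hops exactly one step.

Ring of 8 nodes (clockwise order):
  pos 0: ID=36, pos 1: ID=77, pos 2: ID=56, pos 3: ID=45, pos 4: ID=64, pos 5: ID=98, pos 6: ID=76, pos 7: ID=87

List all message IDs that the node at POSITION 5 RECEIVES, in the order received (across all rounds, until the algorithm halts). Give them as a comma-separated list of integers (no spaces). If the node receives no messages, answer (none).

Answer: 64,77,87,98

Derivation:
Round 1: pos1(id77) recv 36: drop; pos2(id56) recv 77: fwd; pos3(id45) recv 56: fwd; pos4(id64) recv 45: drop; pos5(id98) recv 64: drop; pos6(id76) recv 98: fwd; pos7(id87) recv 76: drop; pos0(id36) recv 87: fwd
Round 2: pos3(id45) recv 77: fwd; pos4(id64) recv 56: drop; pos7(id87) recv 98: fwd; pos1(id77) recv 87: fwd
Round 3: pos4(id64) recv 77: fwd; pos0(id36) recv 98: fwd; pos2(id56) recv 87: fwd
Round 4: pos5(id98) recv 77: drop; pos1(id77) recv 98: fwd; pos3(id45) recv 87: fwd
Round 5: pos2(id56) recv 98: fwd; pos4(id64) recv 87: fwd
Round 6: pos3(id45) recv 98: fwd; pos5(id98) recv 87: drop
Round 7: pos4(id64) recv 98: fwd
Round 8: pos5(id98) recv 98: ELECTED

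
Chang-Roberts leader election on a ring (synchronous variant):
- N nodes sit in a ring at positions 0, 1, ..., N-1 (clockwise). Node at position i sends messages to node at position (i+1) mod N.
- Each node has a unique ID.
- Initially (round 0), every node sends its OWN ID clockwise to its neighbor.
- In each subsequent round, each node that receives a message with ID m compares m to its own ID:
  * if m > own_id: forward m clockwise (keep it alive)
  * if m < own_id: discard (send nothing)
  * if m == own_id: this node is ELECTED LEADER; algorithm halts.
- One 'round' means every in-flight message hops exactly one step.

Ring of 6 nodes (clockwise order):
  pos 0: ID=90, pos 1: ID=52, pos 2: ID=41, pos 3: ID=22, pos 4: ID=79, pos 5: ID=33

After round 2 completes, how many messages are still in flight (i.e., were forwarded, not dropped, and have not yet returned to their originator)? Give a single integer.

Round 1: pos1(id52) recv 90: fwd; pos2(id41) recv 52: fwd; pos3(id22) recv 41: fwd; pos4(id79) recv 22: drop; pos5(id33) recv 79: fwd; pos0(id90) recv 33: drop
Round 2: pos2(id41) recv 90: fwd; pos3(id22) recv 52: fwd; pos4(id79) recv 41: drop; pos0(id90) recv 79: drop
After round 2: 2 messages still in flight

Answer: 2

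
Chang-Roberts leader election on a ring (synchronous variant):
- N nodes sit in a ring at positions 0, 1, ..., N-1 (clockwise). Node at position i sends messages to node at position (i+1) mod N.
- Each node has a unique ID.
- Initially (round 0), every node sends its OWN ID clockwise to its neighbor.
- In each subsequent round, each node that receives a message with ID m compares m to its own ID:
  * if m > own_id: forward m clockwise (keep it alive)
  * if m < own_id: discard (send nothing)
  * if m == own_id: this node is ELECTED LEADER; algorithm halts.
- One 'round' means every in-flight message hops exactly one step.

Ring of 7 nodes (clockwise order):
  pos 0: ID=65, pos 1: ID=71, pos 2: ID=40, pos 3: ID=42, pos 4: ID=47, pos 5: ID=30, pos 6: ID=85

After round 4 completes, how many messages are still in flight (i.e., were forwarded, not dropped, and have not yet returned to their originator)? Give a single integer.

Round 1: pos1(id71) recv 65: drop; pos2(id40) recv 71: fwd; pos3(id42) recv 40: drop; pos4(id47) recv 42: drop; pos5(id30) recv 47: fwd; pos6(id85) recv 30: drop; pos0(id65) recv 85: fwd
Round 2: pos3(id42) recv 71: fwd; pos6(id85) recv 47: drop; pos1(id71) recv 85: fwd
Round 3: pos4(id47) recv 71: fwd; pos2(id40) recv 85: fwd
Round 4: pos5(id30) recv 71: fwd; pos3(id42) recv 85: fwd
After round 4: 2 messages still in flight

Answer: 2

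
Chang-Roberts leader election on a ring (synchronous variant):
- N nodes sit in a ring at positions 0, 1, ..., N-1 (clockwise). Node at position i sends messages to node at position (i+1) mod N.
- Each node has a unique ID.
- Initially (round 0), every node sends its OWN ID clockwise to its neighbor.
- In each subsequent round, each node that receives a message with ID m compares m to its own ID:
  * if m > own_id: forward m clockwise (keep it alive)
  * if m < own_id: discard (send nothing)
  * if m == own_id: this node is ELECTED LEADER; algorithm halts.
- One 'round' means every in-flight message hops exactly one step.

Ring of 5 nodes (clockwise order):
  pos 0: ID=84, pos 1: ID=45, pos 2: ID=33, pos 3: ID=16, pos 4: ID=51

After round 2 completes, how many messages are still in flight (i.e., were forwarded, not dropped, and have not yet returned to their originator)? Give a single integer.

Round 1: pos1(id45) recv 84: fwd; pos2(id33) recv 45: fwd; pos3(id16) recv 33: fwd; pos4(id51) recv 16: drop; pos0(id84) recv 51: drop
Round 2: pos2(id33) recv 84: fwd; pos3(id16) recv 45: fwd; pos4(id51) recv 33: drop
After round 2: 2 messages still in flight

Answer: 2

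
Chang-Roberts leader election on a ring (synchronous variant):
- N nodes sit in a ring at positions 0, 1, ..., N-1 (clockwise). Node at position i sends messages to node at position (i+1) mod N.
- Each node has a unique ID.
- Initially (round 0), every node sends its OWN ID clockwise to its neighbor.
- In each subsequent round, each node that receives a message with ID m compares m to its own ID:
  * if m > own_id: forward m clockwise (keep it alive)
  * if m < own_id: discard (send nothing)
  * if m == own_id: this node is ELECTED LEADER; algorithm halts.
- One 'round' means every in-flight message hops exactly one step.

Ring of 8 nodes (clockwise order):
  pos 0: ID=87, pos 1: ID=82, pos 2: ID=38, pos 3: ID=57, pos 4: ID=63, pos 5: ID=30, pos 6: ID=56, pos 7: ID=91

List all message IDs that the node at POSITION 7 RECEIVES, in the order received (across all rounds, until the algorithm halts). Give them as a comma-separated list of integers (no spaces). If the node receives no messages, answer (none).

Round 1: pos1(id82) recv 87: fwd; pos2(id38) recv 82: fwd; pos3(id57) recv 38: drop; pos4(id63) recv 57: drop; pos5(id30) recv 63: fwd; pos6(id56) recv 30: drop; pos7(id91) recv 56: drop; pos0(id87) recv 91: fwd
Round 2: pos2(id38) recv 87: fwd; pos3(id57) recv 82: fwd; pos6(id56) recv 63: fwd; pos1(id82) recv 91: fwd
Round 3: pos3(id57) recv 87: fwd; pos4(id63) recv 82: fwd; pos7(id91) recv 63: drop; pos2(id38) recv 91: fwd
Round 4: pos4(id63) recv 87: fwd; pos5(id30) recv 82: fwd; pos3(id57) recv 91: fwd
Round 5: pos5(id30) recv 87: fwd; pos6(id56) recv 82: fwd; pos4(id63) recv 91: fwd
Round 6: pos6(id56) recv 87: fwd; pos7(id91) recv 82: drop; pos5(id30) recv 91: fwd
Round 7: pos7(id91) recv 87: drop; pos6(id56) recv 91: fwd
Round 8: pos7(id91) recv 91: ELECTED

Answer: 56,63,82,87,91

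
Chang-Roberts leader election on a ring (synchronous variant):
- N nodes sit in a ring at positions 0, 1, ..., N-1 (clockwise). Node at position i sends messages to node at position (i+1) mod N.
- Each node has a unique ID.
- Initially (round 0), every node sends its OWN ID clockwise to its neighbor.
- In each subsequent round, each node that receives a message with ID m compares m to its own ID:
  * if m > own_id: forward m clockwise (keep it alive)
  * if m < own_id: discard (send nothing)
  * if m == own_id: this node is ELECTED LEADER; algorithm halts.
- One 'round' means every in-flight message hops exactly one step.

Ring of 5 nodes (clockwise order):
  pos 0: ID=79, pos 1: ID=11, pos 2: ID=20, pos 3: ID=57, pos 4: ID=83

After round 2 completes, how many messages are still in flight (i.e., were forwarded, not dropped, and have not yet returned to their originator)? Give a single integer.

Round 1: pos1(id11) recv 79: fwd; pos2(id20) recv 11: drop; pos3(id57) recv 20: drop; pos4(id83) recv 57: drop; pos0(id79) recv 83: fwd
Round 2: pos2(id20) recv 79: fwd; pos1(id11) recv 83: fwd
After round 2: 2 messages still in flight

Answer: 2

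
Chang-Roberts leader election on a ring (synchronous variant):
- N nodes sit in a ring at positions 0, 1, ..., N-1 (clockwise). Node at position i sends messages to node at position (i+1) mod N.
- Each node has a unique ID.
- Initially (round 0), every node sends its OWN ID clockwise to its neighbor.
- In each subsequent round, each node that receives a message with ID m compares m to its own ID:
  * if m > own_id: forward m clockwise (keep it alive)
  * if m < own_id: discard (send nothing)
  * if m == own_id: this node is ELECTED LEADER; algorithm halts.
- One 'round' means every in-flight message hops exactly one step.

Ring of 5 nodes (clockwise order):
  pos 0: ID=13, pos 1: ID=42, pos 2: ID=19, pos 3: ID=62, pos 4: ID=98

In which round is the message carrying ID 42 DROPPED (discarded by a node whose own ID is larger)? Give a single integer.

Round 1: pos1(id42) recv 13: drop; pos2(id19) recv 42: fwd; pos3(id62) recv 19: drop; pos4(id98) recv 62: drop; pos0(id13) recv 98: fwd
Round 2: pos3(id62) recv 42: drop; pos1(id42) recv 98: fwd
Round 3: pos2(id19) recv 98: fwd
Round 4: pos3(id62) recv 98: fwd
Round 5: pos4(id98) recv 98: ELECTED
Message ID 42 originates at pos 1; dropped at pos 3 in round 2

Answer: 2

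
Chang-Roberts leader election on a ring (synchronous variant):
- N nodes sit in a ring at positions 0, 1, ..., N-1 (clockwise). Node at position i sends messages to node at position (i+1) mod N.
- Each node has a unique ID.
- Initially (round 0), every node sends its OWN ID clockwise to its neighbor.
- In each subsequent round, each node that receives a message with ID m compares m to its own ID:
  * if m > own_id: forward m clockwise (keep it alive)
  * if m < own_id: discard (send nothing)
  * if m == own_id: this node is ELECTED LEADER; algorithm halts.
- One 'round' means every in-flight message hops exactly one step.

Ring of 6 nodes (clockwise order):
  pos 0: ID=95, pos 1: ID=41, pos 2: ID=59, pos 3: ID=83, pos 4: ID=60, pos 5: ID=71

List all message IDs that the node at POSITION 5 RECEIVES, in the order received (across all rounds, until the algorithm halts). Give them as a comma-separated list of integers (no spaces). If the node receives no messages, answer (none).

Round 1: pos1(id41) recv 95: fwd; pos2(id59) recv 41: drop; pos3(id83) recv 59: drop; pos4(id60) recv 83: fwd; pos5(id71) recv 60: drop; pos0(id95) recv 71: drop
Round 2: pos2(id59) recv 95: fwd; pos5(id71) recv 83: fwd
Round 3: pos3(id83) recv 95: fwd; pos0(id95) recv 83: drop
Round 4: pos4(id60) recv 95: fwd
Round 5: pos5(id71) recv 95: fwd
Round 6: pos0(id95) recv 95: ELECTED

Answer: 60,83,95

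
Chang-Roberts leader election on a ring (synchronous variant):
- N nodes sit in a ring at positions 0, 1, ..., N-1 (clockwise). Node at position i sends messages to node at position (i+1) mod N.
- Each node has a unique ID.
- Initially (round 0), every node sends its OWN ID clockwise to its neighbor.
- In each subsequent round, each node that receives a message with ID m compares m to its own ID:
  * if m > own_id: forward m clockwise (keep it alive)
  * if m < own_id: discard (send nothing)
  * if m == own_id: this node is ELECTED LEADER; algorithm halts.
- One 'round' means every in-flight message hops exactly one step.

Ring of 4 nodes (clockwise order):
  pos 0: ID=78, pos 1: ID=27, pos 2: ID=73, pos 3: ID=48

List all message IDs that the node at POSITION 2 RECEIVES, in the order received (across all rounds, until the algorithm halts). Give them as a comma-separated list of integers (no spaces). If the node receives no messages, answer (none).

Round 1: pos1(id27) recv 78: fwd; pos2(id73) recv 27: drop; pos3(id48) recv 73: fwd; pos0(id78) recv 48: drop
Round 2: pos2(id73) recv 78: fwd; pos0(id78) recv 73: drop
Round 3: pos3(id48) recv 78: fwd
Round 4: pos0(id78) recv 78: ELECTED

Answer: 27,78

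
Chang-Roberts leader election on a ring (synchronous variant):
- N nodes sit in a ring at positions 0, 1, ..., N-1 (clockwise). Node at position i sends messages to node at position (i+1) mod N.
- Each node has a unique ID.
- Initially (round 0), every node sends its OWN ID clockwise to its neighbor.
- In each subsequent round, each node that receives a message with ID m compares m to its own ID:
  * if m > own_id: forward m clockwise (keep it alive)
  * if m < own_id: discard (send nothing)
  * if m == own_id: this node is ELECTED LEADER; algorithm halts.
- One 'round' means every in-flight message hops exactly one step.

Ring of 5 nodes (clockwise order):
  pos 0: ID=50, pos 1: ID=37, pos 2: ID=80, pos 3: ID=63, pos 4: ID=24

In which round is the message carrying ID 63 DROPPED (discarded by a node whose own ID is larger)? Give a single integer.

Answer: 4

Derivation:
Round 1: pos1(id37) recv 50: fwd; pos2(id80) recv 37: drop; pos3(id63) recv 80: fwd; pos4(id24) recv 63: fwd; pos0(id50) recv 24: drop
Round 2: pos2(id80) recv 50: drop; pos4(id24) recv 80: fwd; pos0(id50) recv 63: fwd
Round 3: pos0(id50) recv 80: fwd; pos1(id37) recv 63: fwd
Round 4: pos1(id37) recv 80: fwd; pos2(id80) recv 63: drop
Round 5: pos2(id80) recv 80: ELECTED
Message ID 63 originates at pos 3; dropped at pos 2 in round 4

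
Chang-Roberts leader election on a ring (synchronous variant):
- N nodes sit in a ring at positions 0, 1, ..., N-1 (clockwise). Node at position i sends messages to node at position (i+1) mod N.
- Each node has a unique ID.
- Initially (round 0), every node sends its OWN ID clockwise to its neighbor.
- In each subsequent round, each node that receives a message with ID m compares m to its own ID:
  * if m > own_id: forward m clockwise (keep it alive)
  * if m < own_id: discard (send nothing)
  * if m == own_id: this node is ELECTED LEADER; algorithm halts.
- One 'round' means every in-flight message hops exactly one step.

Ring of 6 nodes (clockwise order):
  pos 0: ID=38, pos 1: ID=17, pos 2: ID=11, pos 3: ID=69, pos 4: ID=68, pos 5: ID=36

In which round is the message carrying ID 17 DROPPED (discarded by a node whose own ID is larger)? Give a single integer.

Round 1: pos1(id17) recv 38: fwd; pos2(id11) recv 17: fwd; pos3(id69) recv 11: drop; pos4(id68) recv 69: fwd; pos5(id36) recv 68: fwd; pos0(id38) recv 36: drop
Round 2: pos2(id11) recv 38: fwd; pos3(id69) recv 17: drop; pos5(id36) recv 69: fwd; pos0(id38) recv 68: fwd
Round 3: pos3(id69) recv 38: drop; pos0(id38) recv 69: fwd; pos1(id17) recv 68: fwd
Round 4: pos1(id17) recv 69: fwd; pos2(id11) recv 68: fwd
Round 5: pos2(id11) recv 69: fwd; pos3(id69) recv 68: drop
Round 6: pos3(id69) recv 69: ELECTED
Message ID 17 originates at pos 1; dropped at pos 3 in round 2

Answer: 2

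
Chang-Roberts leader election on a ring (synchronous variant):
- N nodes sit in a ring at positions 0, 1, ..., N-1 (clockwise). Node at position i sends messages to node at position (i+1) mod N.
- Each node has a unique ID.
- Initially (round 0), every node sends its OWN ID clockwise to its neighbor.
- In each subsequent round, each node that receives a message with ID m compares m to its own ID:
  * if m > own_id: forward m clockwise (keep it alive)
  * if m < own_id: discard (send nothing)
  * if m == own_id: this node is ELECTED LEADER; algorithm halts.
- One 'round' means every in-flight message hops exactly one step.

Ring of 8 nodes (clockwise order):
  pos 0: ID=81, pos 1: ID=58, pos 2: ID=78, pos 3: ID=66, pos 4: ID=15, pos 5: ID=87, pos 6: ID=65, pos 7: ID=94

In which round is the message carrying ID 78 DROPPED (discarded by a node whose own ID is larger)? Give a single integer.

Round 1: pos1(id58) recv 81: fwd; pos2(id78) recv 58: drop; pos3(id66) recv 78: fwd; pos4(id15) recv 66: fwd; pos5(id87) recv 15: drop; pos6(id65) recv 87: fwd; pos7(id94) recv 65: drop; pos0(id81) recv 94: fwd
Round 2: pos2(id78) recv 81: fwd; pos4(id15) recv 78: fwd; pos5(id87) recv 66: drop; pos7(id94) recv 87: drop; pos1(id58) recv 94: fwd
Round 3: pos3(id66) recv 81: fwd; pos5(id87) recv 78: drop; pos2(id78) recv 94: fwd
Round 4: pos4(id15) recv 81: fwd; pos3(id66) recv 94: fwd
Round 5: pos5(id87) recv 81: drop; pos4(id15) recv 94: fwd
Round 6: pos5(id87) recv 94: fwd
Round 7: pos6(id65) recv 94: fwd
Round 8: pos7(id94) recv 94: ELECTED
Message ID 78 originates at pos 2; dropped at pos 5 in round 3

Answer: 3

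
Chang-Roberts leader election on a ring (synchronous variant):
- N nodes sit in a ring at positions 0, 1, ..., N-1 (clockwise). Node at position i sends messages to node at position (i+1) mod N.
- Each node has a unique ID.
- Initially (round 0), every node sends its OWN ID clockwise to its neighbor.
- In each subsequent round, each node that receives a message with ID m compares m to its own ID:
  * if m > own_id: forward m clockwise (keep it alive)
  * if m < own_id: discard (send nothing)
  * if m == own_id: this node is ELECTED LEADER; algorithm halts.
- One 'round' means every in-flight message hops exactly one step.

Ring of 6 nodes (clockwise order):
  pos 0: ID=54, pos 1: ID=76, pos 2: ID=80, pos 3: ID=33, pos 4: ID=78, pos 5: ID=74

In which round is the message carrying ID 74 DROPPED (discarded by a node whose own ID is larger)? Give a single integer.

Round 1: pos1(id76) recv 54: drop; pos2(id80) recv 76: drop; pos3(id33) recv 80: fwd; pos4(id78) recv 33: drop; pos5(id74) recv 78: fwd; pos0(id54) recv 74: fwd
Round 2: pos4(id78) recv 80: fwd; pos0(id54) recv 78: fwd; pos1(id76) recv 74: drop
Round 3: pos5(id74) recv 80: fwd; pos1(id76) recv 78: fwd
Round 4: pos0(id54) recv 80: fwd; pos2(id80) recv 78: drop
Round 5: pos1(id76) recv 80: fwd
Round 6: pos2(id80) recv 80: ELECTED
Message ID 74 originates at pos 5; dropped at pos 1 in round 2

Answer: 2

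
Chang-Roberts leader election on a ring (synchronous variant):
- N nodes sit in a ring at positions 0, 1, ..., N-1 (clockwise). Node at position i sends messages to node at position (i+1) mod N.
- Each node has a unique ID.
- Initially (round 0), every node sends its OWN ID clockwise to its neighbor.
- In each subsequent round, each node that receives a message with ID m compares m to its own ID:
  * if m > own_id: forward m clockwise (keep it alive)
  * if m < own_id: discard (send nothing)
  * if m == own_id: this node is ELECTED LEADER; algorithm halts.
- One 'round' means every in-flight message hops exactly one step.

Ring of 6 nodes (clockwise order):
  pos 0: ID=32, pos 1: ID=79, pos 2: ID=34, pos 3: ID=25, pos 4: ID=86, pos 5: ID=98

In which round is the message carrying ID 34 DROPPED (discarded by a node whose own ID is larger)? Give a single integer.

Answer: 2

Derivation:
Round 1: pos1(id79) recv 32: drop; pos2(id34) recv 79: fwd; pos3(id25) recv 34: fwd; pos4(id86) recv 25: drop; pos5(id98) recv 86: drop; pos0(id32) recv 98: fwd
Round 2: pos3(id25) recv 79: fwd; pos4(id86) recv 34: drop; pos1(id79) recv 98: fwd
Round 3: pos4(id86) recv 79: drop; pos2(id34) recv 98: fwd
Round 4: pos3(id25) recv 98: fwd
Round 5: pos4(id86) recv 98: fwd
Round 6: pos5(id98) recv 98: ELECTED
Message ID 34 originates at pos 2; dropped at pos 4 in round 2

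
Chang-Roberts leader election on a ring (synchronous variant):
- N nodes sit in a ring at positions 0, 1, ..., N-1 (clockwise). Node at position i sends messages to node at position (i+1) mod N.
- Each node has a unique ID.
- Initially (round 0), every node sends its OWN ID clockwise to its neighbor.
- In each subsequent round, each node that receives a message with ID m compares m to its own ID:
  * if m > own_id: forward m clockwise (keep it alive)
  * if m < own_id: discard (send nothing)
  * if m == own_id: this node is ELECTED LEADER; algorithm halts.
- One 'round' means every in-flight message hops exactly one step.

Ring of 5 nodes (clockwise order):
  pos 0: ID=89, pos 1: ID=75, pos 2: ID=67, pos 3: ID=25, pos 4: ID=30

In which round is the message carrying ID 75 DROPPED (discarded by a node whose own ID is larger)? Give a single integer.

Round 1: pos1(id75) recv 89: fwd; pos2(id67) recv 75: fwd; pos3(id25) recv 67: fwd; pos4(id30) recv 25: drop; pos0(id89) recv 30: drop
Round 2: pos2(id67) recv 89: fwd; pos3(id25) recv 75: fwd; pos4(id30) recv 67: fwd
Round 3: pos3(id25) recv 89: fwd; pos4(id30) recv 75: fwd; pos0(id89) recv 67: drop
Round 4: pos4(id30) recv 89: fwd; pos0(id89) recv 75: drop
Round 5: pos0(id89) recv 89: ELECTED
Message ID 75 originates at pos 1; dropped at pos 0 in round 4

Answer: 4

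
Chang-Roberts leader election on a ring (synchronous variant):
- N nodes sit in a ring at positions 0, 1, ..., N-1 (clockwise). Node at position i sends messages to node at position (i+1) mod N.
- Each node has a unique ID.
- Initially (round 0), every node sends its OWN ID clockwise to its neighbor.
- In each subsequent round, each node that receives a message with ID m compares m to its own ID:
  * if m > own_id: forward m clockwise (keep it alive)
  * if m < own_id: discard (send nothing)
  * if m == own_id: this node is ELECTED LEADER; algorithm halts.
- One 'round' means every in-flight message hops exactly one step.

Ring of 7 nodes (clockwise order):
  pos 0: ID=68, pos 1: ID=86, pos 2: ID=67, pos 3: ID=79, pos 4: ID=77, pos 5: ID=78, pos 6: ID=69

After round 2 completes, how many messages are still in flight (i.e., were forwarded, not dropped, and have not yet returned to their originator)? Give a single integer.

Answer: 3

Derivation:
Round 1: pos1(id86) recv 68: drop; pos2(id67) recv 86: fwd; pos3(id79) recv 67: drop; pos4(id77) recv 79: fwd; pos5(id78) recv 77: drop; pos6(id69) recv 78: fwd; pos0(id68) recv 69: fwd
Round 2: pos3(id79) recv 86: fwd; pos5(id78) recv 79: fwd; pos0(id68) recv 78: fwd; pos1(id86) recv 69: drop
After round 2: 3 messages still in flight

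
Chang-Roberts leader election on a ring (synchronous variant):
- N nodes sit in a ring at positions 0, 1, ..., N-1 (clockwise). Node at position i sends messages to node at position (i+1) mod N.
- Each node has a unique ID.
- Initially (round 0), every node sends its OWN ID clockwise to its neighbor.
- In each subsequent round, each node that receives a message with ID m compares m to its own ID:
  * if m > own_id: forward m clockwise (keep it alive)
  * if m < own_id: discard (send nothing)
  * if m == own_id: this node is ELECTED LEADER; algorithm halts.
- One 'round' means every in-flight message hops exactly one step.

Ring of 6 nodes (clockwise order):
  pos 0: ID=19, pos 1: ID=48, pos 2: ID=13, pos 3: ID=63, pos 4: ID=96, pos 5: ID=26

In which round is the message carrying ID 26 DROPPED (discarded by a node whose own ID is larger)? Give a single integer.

Round 1: pos1(id48) recv 19: drop; pos2(id13) recv 48: fwd; pos3(id63) recv 13: drop; pos4(id96) recv 63: drop; pos5(id26) recv 96: fwd; pos0(id19) recv 26: fwd
Round 2: pos3(id63) recv 48: drop; pos0(id19) recv 96: fwd; pos1(id48) recv 26: drop
Round 3: pos1(id48) recv 96: fwd
Round 4: pos2(id13) recv 96: fwd
Round 5: pos3(id63) recv 96: fwd
Round 6: pos4(id96) recv 96: ELECTED
Message ID 26 originates at pos 5; dropped at pos 1 in round 2

Answer: 2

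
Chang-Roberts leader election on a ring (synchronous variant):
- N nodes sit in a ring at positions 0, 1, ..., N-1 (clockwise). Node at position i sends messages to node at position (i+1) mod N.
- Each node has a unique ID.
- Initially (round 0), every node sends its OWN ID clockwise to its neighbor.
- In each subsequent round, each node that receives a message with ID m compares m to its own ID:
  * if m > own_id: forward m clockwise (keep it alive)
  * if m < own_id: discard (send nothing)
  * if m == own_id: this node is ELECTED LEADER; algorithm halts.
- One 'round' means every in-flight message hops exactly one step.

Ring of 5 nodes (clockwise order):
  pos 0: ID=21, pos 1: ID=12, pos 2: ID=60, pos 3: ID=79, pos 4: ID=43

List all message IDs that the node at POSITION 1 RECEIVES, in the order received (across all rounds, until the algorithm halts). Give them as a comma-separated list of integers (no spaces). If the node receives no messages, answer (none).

Round 1: pos1(id12) recv 21: fwd; pos2(id60) recv 12: drop; pos3(id79) recv 60: drop; pos4(id43) recv 79: fwd; pos0(id21) recv 43: fwd
Round 2: pos2(id60) recv 21: drop; pos0(id21) recv 79: fwd; pos1(id12) recv 43: fwd
Round 3: pos1(id12) recv 79: fwd; pos2(id60) recv 43: drop
Round 4: pos2(id60) recv 79: fwd
Round 5: pos3(id79) recv 79: ELECTED

Answer: 21,43,79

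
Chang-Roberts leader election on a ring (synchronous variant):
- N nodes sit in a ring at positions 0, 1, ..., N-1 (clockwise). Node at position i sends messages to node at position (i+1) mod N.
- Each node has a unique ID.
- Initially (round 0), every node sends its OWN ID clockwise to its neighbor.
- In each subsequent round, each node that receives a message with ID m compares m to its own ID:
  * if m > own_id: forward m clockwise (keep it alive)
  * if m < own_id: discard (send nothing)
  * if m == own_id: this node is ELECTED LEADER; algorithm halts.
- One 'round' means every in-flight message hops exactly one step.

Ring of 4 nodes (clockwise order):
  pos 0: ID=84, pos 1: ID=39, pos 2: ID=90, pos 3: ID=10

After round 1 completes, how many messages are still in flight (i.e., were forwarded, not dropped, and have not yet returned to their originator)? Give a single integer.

Answer: 2

Derivation:
Round 1: pos1(id39) recv 84: fwd; pos2(id90) recv 39: drop; pos3(id10) recv 90: fwd; pos0(id84) recv 10: drop
After round 1: 2 messages still in flight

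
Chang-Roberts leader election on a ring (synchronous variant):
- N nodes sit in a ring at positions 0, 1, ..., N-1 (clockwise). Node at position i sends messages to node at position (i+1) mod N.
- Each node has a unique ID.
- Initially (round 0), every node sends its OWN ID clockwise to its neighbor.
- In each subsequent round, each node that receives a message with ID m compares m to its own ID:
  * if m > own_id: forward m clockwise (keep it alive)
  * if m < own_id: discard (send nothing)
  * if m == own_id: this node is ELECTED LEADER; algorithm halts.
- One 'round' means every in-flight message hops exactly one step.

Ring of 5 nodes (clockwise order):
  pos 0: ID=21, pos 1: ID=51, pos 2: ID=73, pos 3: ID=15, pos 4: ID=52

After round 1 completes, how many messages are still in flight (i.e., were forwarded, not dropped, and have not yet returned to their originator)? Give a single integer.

Answer: 2

Derivation:
Round 1: pos1(id51) recv 21: drop; pos2(id73) recv 51: drop; pos3(id15) recv 73: fwd; pos4(id52) recv 15: drop; pos0(id21) recv 52: fwd
After round 1: 2 messages still in flight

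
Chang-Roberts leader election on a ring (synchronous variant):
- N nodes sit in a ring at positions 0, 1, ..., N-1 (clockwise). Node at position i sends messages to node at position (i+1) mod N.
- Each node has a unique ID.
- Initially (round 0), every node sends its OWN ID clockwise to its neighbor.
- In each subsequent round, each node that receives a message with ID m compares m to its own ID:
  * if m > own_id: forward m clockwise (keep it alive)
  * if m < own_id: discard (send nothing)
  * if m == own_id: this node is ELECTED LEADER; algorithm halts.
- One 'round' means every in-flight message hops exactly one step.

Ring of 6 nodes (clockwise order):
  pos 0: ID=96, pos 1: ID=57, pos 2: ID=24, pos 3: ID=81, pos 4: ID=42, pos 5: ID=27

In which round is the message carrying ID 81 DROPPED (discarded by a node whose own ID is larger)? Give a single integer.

Round 1: pos1(id57) recv 96: fwd; pos2(id24) recv 57: fwd; pos3(id81) recv 24: drop; pos4(id42) recv 81: fwd; pos5(id27) recv 42: fwd; pos0(id96) recv 27: drop
Round 2: pos2(id24) recv 96: fwd; pos3(id81) recv 57: drop; pos5(id27) recv 81: fwd; pos0(id96) recv 42: drop
Round 3: pos3(id81) recv 96: fwd; pos0(id96) recv 81: drop
Round 4: pos4(id42) recv 96: fwd
Round 5: pos5(id27) recv 96: fwd
Round 6: pos0(id96) recv 96: ELECTED
Message ID 81 originates at pos 3; dropped at pos 0 in round 3

Answer: 3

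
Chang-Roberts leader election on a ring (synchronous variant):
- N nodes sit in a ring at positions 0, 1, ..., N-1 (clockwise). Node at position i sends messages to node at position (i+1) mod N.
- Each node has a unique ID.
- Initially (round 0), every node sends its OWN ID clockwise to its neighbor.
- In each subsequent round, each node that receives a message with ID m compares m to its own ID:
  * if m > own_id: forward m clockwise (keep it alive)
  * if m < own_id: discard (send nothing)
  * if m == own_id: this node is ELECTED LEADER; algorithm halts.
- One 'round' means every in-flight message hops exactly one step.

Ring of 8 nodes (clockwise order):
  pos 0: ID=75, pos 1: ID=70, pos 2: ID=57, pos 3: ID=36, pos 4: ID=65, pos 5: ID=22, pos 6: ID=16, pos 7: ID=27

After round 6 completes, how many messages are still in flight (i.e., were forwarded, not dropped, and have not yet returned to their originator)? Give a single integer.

Round 1: pos1(id70) recv 75: fwd; pos2(id57) recv 70: fwd; pos3(id36) recv 57: fwd; pos4(id65) recv 36: drop; pos5(id22) recv 65: fwd; pos6(id16) recv 22: fwd; pos7(id27) recv 16: drop; pos0(id75) recv 27: drop
Round 2: pos2(id57) recv 75: fwd; pos3(id36) recv 70: fwd; pos4(id65) recv 57: drop; pos6(id16) recv 65: fwd; pos7(id27) recv 22: drop
Round 3: pos3(id36) recv 75: fwd; pos4(id65) recv 70: fwd; pos7(id27) recv 65: fwd
Round 4: pos4(id65) recv 75: fwd; pos5(id22) recv 70: fwd; pos0(id75) recv 65: drop
Round 5: pos5(id22) recv 75: fwd; pos6(id16) recv 70: fwd
Round 6: pos6(id16) recv 75: fwd; pos7(id27) recv 70: fwd
After round 6: 2 messages still in flight

Answer: 2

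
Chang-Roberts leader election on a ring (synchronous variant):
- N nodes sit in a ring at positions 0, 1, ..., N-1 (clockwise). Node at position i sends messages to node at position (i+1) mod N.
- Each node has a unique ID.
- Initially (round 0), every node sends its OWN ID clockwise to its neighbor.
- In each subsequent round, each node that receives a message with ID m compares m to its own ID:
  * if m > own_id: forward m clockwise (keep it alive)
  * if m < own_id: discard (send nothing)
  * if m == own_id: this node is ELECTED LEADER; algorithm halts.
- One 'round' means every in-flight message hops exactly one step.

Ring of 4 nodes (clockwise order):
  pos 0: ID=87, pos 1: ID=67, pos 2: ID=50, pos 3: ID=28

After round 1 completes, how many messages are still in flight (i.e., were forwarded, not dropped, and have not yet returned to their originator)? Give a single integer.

Round 1: pos1(id67) recv 87: fwd; pos2(id50) recv 67: fwd; pos3(id28) recv 50: fwd; pos0(id87) recv 28: drop
After round 1: 3 messages still in flight

Answer: 3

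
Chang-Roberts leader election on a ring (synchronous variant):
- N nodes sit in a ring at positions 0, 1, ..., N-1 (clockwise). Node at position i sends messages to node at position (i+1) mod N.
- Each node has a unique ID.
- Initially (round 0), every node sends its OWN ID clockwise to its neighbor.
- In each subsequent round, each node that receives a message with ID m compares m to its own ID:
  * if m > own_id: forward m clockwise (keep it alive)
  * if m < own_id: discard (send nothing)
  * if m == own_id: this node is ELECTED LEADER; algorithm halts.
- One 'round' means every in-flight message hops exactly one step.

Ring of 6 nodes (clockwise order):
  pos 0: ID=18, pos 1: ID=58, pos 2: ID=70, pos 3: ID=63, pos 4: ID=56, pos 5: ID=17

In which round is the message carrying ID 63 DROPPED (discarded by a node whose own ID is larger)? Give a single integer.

Round 1: pos1(id58) recv 18: drop; pos2(id70) recv 58: drop; pos3(id63) recv 70: fwd; pos4(id56) recv 63: fwd; pos5(id17) recv 56: fwd; pos0(id18) recv 17: drop
Round 2: pos4(id56) recv 70: fwd; pos5(id17) recv 63: fwd; pos0(id18) recv 56: fwd
Round 3: pos5(id17) recv 70: fwd; pos0(id18) recv 63: fwd; pos1(id58) recv 56: drop
Round 4: pos0(id18) recv 70: fwd; pos1(id58) recv 63: fwd
Round 5: pos1(id58) recv 70: fwd; pos2(id70) recv 63: drop
Round 6: pos2(id70) recv 70: ELECTED
Message ID 63 originates at pos 3; dropped at pos 2 in round 5

Answer: 5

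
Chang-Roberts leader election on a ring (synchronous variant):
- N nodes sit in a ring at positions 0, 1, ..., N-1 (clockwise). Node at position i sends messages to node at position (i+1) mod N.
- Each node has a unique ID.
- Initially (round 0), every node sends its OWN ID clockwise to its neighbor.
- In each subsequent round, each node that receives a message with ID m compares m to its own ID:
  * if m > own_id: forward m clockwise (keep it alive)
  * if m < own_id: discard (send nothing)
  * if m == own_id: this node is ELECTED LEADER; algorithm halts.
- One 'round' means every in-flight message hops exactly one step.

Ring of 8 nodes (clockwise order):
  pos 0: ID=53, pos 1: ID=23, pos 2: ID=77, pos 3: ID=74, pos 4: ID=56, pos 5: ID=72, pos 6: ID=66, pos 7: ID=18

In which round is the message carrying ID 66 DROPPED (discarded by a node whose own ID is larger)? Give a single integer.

Answer: 4

Derivation:
Round 1: pos1(id23) recv 53: fwd; pos2(id77) recv 23: drop; pos3(id74) recv 77: fwd; pos4(id56) recv 74: fwd; pos5(id72) recv 56: drop; pos6(id66) recv 72: fwd; pos7(id18) recv 66: fwd; pos0(id53) recv 18: drop
Round 2: pos2(id77) recv 53: drop; pos4(id56) recv 77: fwd; pos5(id72) recv 74: fwd; pos7(id18) recv 72: fwd; pos0(id53) recv 66: fwd
Round 3: pos5(id72) recv 77: fwd; pos6(id66) recv 74: fwd; pos0(id53) recv 72: fwd; pos1(id23) recv 66: fwd
Round 4: pos6(id66) recv 77: fwd; pos7(id18) recv 74: fwd; pos1(id23) recv 72: fwd; pos2(id77) recv 66: drop
Round 5: pos7(id18) recv 77: fwd; pos0(id53) recv 74: fwd; pos2(id77) recv 72: drop
Round 6: pos0(id53) recv 77: fwd; pos1(id23) recv 74: fwd
Round 7: pos1(id23) recv 77: fwd; pos2(id77) recv 74: drop
Round 8: pos2(id77) recv 77: ELECTED
Message ID 66 originates at pos 6; dropped at pos 2 in round 4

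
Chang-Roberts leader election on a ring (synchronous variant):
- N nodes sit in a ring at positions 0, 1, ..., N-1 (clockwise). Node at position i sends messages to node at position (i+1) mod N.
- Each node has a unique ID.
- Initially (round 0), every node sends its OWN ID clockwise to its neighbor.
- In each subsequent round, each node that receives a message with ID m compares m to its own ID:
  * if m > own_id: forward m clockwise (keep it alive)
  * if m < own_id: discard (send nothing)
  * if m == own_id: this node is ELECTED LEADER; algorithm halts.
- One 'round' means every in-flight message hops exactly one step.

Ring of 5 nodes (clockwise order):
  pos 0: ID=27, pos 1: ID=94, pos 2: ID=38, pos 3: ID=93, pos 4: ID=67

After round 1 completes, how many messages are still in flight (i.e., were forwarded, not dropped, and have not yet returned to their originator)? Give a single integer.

Answer: 3

Derivation:
Round 1: pos1(id94) recv 27: drop; pos2(id38) recv 94: fwd; pos3(id93) recv 38: drop; pos4(id67) recv 93: fwd; pos0(id27) recv 67: fwd
After round 1: 3 messages still in flight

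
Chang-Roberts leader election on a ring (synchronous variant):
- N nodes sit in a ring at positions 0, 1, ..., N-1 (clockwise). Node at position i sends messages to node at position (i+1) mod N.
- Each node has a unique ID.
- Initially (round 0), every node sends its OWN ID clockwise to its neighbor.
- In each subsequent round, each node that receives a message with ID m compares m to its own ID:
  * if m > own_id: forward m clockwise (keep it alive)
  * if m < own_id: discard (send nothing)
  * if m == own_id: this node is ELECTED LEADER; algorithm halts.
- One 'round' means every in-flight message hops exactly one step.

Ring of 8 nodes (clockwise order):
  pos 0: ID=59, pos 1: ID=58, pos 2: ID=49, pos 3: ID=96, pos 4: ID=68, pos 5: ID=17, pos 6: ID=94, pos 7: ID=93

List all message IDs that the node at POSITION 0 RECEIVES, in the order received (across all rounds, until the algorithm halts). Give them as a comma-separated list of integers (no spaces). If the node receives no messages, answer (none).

Round 1: pos1(id58) recv 59: fwd; pos2(id49) recv 58: fwd; pos3(id96) recv 49: drop; pos4(id68) recv 96: fwd; pos5(id17) recv 68: fwd; pos6(id94) recv 17: drop; pos7(id93) recv 94: fwd; pos0(id59) recv 93: fwd
Round 2: pos2(id49) recv 59: fwd; pos3(id96) recv 58: drop; pos5(id17) recv 96: fwd; pos6(id94) recv 68: drop; pos0(id59) recv 94: fwd; pos1(id58) recv 93: fwd
Round 3: pos3(id96) recv 59: drop; pos6(id94) recv 96: fwd; pos1(id58) recv 94: fwd; pos2(id49) recv 93: fwd
Round 4: pos7(id93) recv 96: fwd; pos2(id49) recv 94: fwd; pos3(id96) recv 93: drop
Round 5: pos0(id59) recv 96: fwd; pos3(id96) recv 94: drop
Round 6: pos1(id58) recv 96: fwd
Round 7: pos2(id49) recv 96: fwd
Round 8: pos3(id96) recv 96: ELECTED

Answer: 93,94,96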